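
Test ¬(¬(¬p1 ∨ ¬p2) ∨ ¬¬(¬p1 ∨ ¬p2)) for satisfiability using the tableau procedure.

Unsatisfiable

Initial set: {¬(¬(¬p1 ∨ ¬p2) ∨ ¬¬(¬p1 ∨ ¬p2))}.
¬(¬(¬p1 ∨ ¬p2) ∨ ¬¬(¬p1 ∨ ¬p2)): α-rule — add ¬¬(¬p1 ∨ ¬p2), ¬¬¬(¬p1 ∨ ¬p2).
¬¬¬(¬p1 ∨ ¬p2): drop double negation, giving ¬(¬p1 ∨ ¬p2).
¬(¬p1 ∨ ¬p2): α-rule — add ¬¬p1, ¬¬p2.
¬¬(¬p1 ∨ ¬p2): β-rule — branch into ¬p1  //  ¬p2.
  branch 1 (add ¬p1):
    × closes — contains both p1 and ¬p1.
  branch 2 (add ¬p2):
    × closes — contains both p2 and ¬p2.
All 2 branches close.
Every branch closed; the formula is unsatisfiable.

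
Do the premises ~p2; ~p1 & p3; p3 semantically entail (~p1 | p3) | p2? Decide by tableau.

Yes

Initial set: {T ~p2; T (~p1 & p3); T p3; F ((~p1 | p3) | p2)}.
T (~p1 & p3): α-rule — add T ~p1, T p3.
F ((~p1 | p3) | p2): α-rule — add F (~p1 | p3), F p2.
F (~p1 | p3): α-rule — add F ~p1, F p3.
× closes — contains both p1 and ~p1.
All 1 branch closes.
Every branch closed, so the premises entail the conclusion.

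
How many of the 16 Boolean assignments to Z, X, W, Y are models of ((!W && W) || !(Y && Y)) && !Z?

4

Initial set: {(((!W && W) || !(Y && Y)) && !Z)}.
(((!W && W) || !(Y && Y)) && !Z): α-rule — add ((!W && W) || !(Y && Y)), !Z.
((!W && W) || !(Y && Y)): β-rule — branch into (!W && W)  //  !(Y && Y).
  branch 1 (add (!W && W)):
    (!W && W): α-rule — add !W, W.
    × closes — contains both W and !W.
  branch 2 (add !(Y && Y)):
    !(Y && Y): β-rule — branch into !Y  //  !Y.
      branch 2.1 (add !Y):
        ○ open, literals {Y=0, Z=0}.
      branch 2.2 (add !Y):
        ○ open, literals {Y=0, Z=0}.
1 branch closed, 2 open.
Each open branch fixes some atoms; the unmentioned ones are free. Counting distinct full assignments: branch {Y=0, Z=0} (X, W) contributes 4 new; branch {Y=0, Z=0} (X, W) contributes 0 new. Total: 4.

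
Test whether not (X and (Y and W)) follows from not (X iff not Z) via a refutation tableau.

No

Initial set: {T not (X iff not Z); F not (X and (Y and W))}.
F not (X and (Y and W)): α-rule — add T X, T (Y and W).
T (Y and W): α-rule — add T Y, T W.
T not (X iff not Z): β-rule — branch into T X, F not Z  //  F X, T not Z.
  branch 1 (add T X, F not Z):
    ○ open, literals {W=1, X=1, Y=1, Z=1}.
  branch 2 (add F X, T not Z):
    × closes — contains both X and not X.
1 branch closed, 1 open.
An open branch gives a countermodel: W=1, X=1, Y=1, Z=1 (unmentioned atoms arbitrary); the premises hold there but the conclusion fails.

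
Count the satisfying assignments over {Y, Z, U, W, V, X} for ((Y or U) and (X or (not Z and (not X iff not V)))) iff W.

Initial set: {(((Y or U) and (X or (not Z and (not X iff not V)))) iff W)}.
(((Y or U) and (X or (not Z and (not X iff not V)))) iff W): β-rule — branch into ((Y or U) and (X or (not Z and (not X iff not V)))), W  //  not ((Y or U) and (X or (not Z and (not X iff not V)))), not W.
  branch 1 (add ((Y or U) and (X or (not Z and (not X iff not V)))), W):
    ((Y or U) and (X or (not Z and (not X iff not V)))): α-rule — add (Y or U), (X or (not Z and (not X iff not V))).
    (Y or U): β-rule — branch into Y  //  U.
      branch 1.1 (add Y):
        (X or (not Z and (not X iff not V))): β-rule — branch into X  //  (not Z and (not X iff not V)).
          branch 1.1.1 (add X):
            ○ open, literals {W=T, X=T, Y=T}.
          branch 1.1.2 (add (not Z and (not X iff not V))):
            (not Z and (not X iff not V)): α-rule — add not Z, (not X iff not V).
            (not X iff not V): β-rule — branch into not X, not V  //  not not X, not not V.
              branch 1.1.2.1 (add not X, not V):
                ○ open, literals {V=F, W=T, X=F, Y=T, Z=F}.
              branch 1.1.2.2 (add not not X, not not V):
                ○ open, literals {V=T, W=T, X=T, Y=T, Z=F}.
      branch 1.2 (add U):
        (X or (not Z and (not X iff not V))): β-rule — branch into X  //  (not Z and (not X iff not V)).
          branch 1.2.1 (add X):
            ○ open, literals {U=T, W=T, X=T}.
          branch 1.2.2 (add (not Z and (not X iff not V))):
            (not Z and (not X iff not V)): α-rule — add not Z, (not X iff not V).
            (not X iff not V): β-rule — branch into not X, not V  //  not not X, not not V.
              branch 1.2.2.1 (add not X, not V):
                ○ open, literals {U=T, V=F, W=T, X=F, Z=F}.
              branch 1.2.2.2 (add not not X, not not V):
                ○ open, literals {U=T, V=T, W=T, X=T, Z=F}.
  branch 2 (add not ((Y or U) and (X or (not Z and (not X iff not V)))), not W):
    not ((Y or U) and (X or (not Z and (not X iff not V)))): β-rule — branch into not (Y or U)  //  not (X or (not Z and (not X iff not V))).
      branch 2.1 (add not (Y or U)):
        not (Y or U): α-rule — add not Y, not U.
        ○ open, literals {U=F, W=F, Y=F}.
      branch 2.2 (add not (X or (not Z and (not X iff not V)))):
        not (X or (not Z and (not X iff not V))): α-rule — add not X, not (not Z and (not X iff not V)).
        not (not Z and (not X iff not V)): β-rule — branch into not not Z  //  not (not X iff not V).
          branch 2.2.1 (add not not Z):
            ○ open, literals {W=F, X=F, Z=T}.
          branch 2.2.2 (add not (not X iff not V)):
            not (not X iff not V): β-rule — branch into not X, not not V  //  not not X, not V.
              branch 2.2.2.1 (add not X, not not V):
                ○ open, literals {V=T, W=F, X=F}.
              branch 2.2.2.2 (add not not X, not V):
                × closes — contains both X and not X.
1 branch closed, 9 open.
Each open branch fixes some atoms; the unmentioned ones are free. Counting distinct full assignments: branch {W=T, X=T, Y=T} (Z, U, V) contributes 8 new; branch {V=F, W=T, X=F, Y=T, Z=F} (U) contributes 2 new; branch {V=T, W=T, X=T, Y=T, Z=F} (U) contributes 0 new; branch {U=T, W=T, X=T} (Y, Z, V) contributes 4 new; branch {U=T, V=F, W=T, X=F, Z=F} (Y) contributes 1 new; branch {U=T, V=T, W=T, X=T, Z=F} (Y) contributes 0 new; branch {U=F, W=F, Y=F} (Z, V, X) contributes 8 new; branch {W=F, X=F, Z=T} (Y, U, V) contributes 6 new; branch {V=T, W=F, X=F} (Y, Z, U) contributes 3 new. Total: 32.

32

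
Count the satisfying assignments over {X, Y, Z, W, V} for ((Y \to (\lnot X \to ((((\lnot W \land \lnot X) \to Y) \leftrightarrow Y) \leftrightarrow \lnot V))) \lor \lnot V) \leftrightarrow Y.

12

Initial set: {(((Y \to (\lnot X \to ((((\lnot W \land \lnot X) \to Y) \leftrightarrow Y) \leftrightarrow \lnot V))) \lor \lnot V) \leftrightarrow Y)}.
(((Y \to (\lnot X \to ((((\lnot W \land \lnot X) \to Y) \leftrightarrow Y) \leftrightarrow \lnot V))) \lor \lnot V) \leftrightarrow Y): β-rule — branch into ((Y \to (\lnot X \to ((((\lnot W \land \lnot X) \to Y) \leftrightarrow Y) \leftrightarrow \lnot V))) \lor \lnot V), Y  //  \lnot ((Y \to (\lnot X \to ((((\lnot W \land \lnot X) \to Y) \leftrightarrow Y) \leftrightarrow \lnot V))) \lor \lnot V), \lnot Y.
  branch 1 (add ((Y \to (\lnot X \to ((((\lnot W \land \lnot X) \to Y) \leftrightarrow Y) \leftrightarrow \lnot V))) \lor \lnot V), Y):
    ((Y \to (\lnot X \to ((((\lnot W \land \lnot X) \to Y) \leftrightarrow Y) \leftrightarrow \lnot V))) \lor \lnot V): β-rule — branch into (Y \to (\lnot X \to ((((\lnot W \land \lnot X) \to Y) \leftrightarrow Y) \leftrightarrow \lnot V)))  //  \lnot V.
      branch 1.1 (add (Y \to (\lnot X \to ((((\lnot W \land \lnot X) \to Y) \leftrightarrow Y) \leftrightarrow \lnot V)))):
        (Y \to (\lnot X \to ((((\lnot W \land \lnot X) \to Y) \leftrightarrow Y) \leftrightarrow \lnot V))): β-rule — branch into \lnot Y  //  (\lnot X \to ((((\lnot W \land \lnot X) \to Y) \leftrightarrow Y) \leftrightarrow \lnot V)).
          branch 1.1.1 (add \lnot Y):
            × closes — contains both Y and \lnot Y.
          branch 1.1.2 (add (\lnot X \to ((((\lnot W \land \lnot X) \to Y) \leftrightarrow Y) \leftrightarrow \lnot V))):
            (\lnot X \to ((((\lnot W \land \lnot X) \to Y) \leftrightarrow Y) \leftrightarrow \lnot V)): β-rule — branch into \lnot \lnot X  //  ((((\lnot W \land \lnot X) \to Y) \leftrightarrow Y) \leftrightarrow \lnot V).
              branch 1.1.2.1 (add \lnot \lnot X):
                ○ open, literals {X=1, Y=1}.
              branch 1.1.2.2 (add ((((\lnot W \land \lnot X) \to Y) \leftrightarrow Y) \leftrightarrow \lnot V)):
                ((((\lnot W \land \lnot X) \to Y) \leftrightarrow Y) \leftrightarrow \lnot V): β-rule — branch into (((\lnot W \land \lnot X) \to Y) \leftrightarrow Y), \lnot V  //  \lnot (((\lnot W \land \lnot X) \to Y) \leftrightarrow Y), \lnot \lnot V.
                  branch 1.1.2.2.1 (add (((\lnot W \land \lnot X) \to Y) \leftrightarrow Y), \lnot V):
                    (((\lnot W \land \lnot X) \to Y) \leftrightarrow Y): β-rule — branch into ((\lnot W \land \lnot X) \to Y), Y  //  \lnot ((\lnot W \land \lnot X) \to Y), \lnot Y.
                      branch 1.1.2.2.1.1 (add ((\lnot W \land \lnot X) \to Y), Y):
                        ((\lnot W \land \lnot X) \to Y): β-rule — branch into \lnot (\lnot W \land \lnot X)  //  Y.
                          branch 1.1.2.2.1.1.1 (add \lnot (\lnot W \land \lnot X)):
                            \lnot (\lnot W \land \lnot X): β-rule — branch into \lnot \lnot W  //  \lnot \lnot X.
                              branch 1.1.2.2.1.1.1.1 (add \lnot \lnot W):
                                ○ open, literals {V=0, W=1, Y=1}.
                              branch 1.1.2.2.1.1.1.2 (add \lnot \lnot X):
                                ○ open, literals {V=0, X=1, Y=1}.
                          branch 1.1.2.2.1.1.2 (add Y):
                            ○ open, literals {V=0, Y=1}.
                      branch 1.1.2.2.1.2 (add \lnot ((\lnot W \land \lnot X) \to Y), \lnot Y):
                        × closes — contains both Y and \lnot Y.
                  branch 1.1.2.2.2 (add \lnot (((\lnot W \land \lnot X) \to Y) \leftrightarrow Y), \lnot \lnot V):
                    \lnot (((\lnot W \land \lnot X) \to Y) \leftrightarrow Y): β-rule — branch into ((\lnot W \land \lnot X) \to Y), \lnot Y  //  \lnot ((\lnot W \land \lnot X) \to Y), Y.
                      branch 1.1.2.2.2.1 (add ((\lnot W \land \lnot X) \to Y), \lnot Y):
                        × closes — contains both Y and \lnot Y.
                      branch 1.1.2.2.2.2 (add \lnot ((\lnot W \land \lnot X) \to Y), Y):
                        \lnot ((\lnot W \land \lnot X) \to Y): α-rule — add (\lnot W \land \lnot X), \lnot Y.
                        × closes — contains both Y and \lnot Y.
      branch 1.2 (add \lnot V):
        ○ open, literals {V=0, Y=1}.
  branch 2 (add \lnot ((Y \to (\lnot X \to ((((\lnot W \land \lnot X) \to Y) \leftrightarrow Y) \leftrightarrow \lnot V))) \lor \lnot V), \lnot Y):
    \lnot ((Y \to (\lnot X \to ((((\lnot W \land \lnot X) \to Y) \leftrightarrow Y) \leftrightarrow \lnot V))) \lor \lnot V): α-rule — add \lnot (Y \to (\lnot X \to ((((\lnot W \land \lnot X) \to Y) \leftrightarrow Y) \leftrightarrow \lnot V))), \lnot \lnot V.
    \lnot (Y \to (\lnot X \to ((((\lnot W \land \lnot X) \to Y) \leftrightarrow Y) \leftrightarrow \lnot V))): α-rule — add Y, \lnot (\lnot X \to ((((\lnot W \land \lnot X) \to Y) \leftrightarrow Y) \leftrightarrow \lnot V)).
    × closes — contains both Y and \lnot Y.
5 branches closed, 5 open.
Each open branch fixes some atoms; the unmentioned ones are free. Counting distinct full assignments: branch {X=1, Y=1} (Z, W, V) contributes 8 new; branch {V=0, W=1, Y=1} (X, Z) contributes 2 new; branch {V=0, X=1, Y=1} (Z, W) contributes 0 new; branch {V=0, Y=1} (X, Z, W) contributes 2 new; branch {V=0, Y=1} (X, Z, W) contributes 0 new. Total: 12.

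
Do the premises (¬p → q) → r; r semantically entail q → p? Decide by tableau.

No

Initial set: {T ((¬p → q) → r); T r; F (q → p)}.
F (q → p): α-rule — add T q, F p.
T ((¬p → q) → r): β-rule — branch into F (¬p → q)  //  T r.
  branch 1 (add F (¬p → q)):
    F (¬p → q): α-rule — add T ¬p, F q.
    × closes — contains both q and ¬q.
  branch 2 (add T r):
    ○ open, literals {p=0, q=1, r=1}.
1 branch closed, 1 open.
An open branch gives a countermodel: p=0, q=1, r=1 (unmentioned atoms arbitrary); the premises hold there but the conclusion fails.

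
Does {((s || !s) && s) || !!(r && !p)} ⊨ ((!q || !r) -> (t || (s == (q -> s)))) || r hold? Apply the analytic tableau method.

Yes

Initial set: {(((s || !s) && s) || !!(r && !p)); !(((!q || !r) -> (t || (s == (q -> s)))) || r)}.
!(((!q || !r) -> (t || (s == (q -> s)))) || r): α-rule — add !((!q || !r) -> (t || (s == (q -> s)))), !r.
!((!q || !r) -> (t || (s == (q -> s)))): α-rule — add (!q || !r), !(t || (s == (q -> s))).
!(t || (s == (q -> s))): α-rule — add !t, !(s == (q -> s)).
(((s || !s) && s) || !!(r && !p)): β-rule — branch into ((s || !s) && s)  //  !!(r && !p).
  branch 1 (add ((s || !s) && s)):
    ((s || !s) && s): α-rule — add (s || !s), s.
    (!q || !r): β-rule — branch into !q  //  !r.
      branch 1.1 (add !q):
        !(s == (q -> s)): β-rule — branch into s, !(q -> s)  //  !s, (q -> s).
          branch 1.1.1 (add s, !(q -> s)):
            !(q -> s): α-rule — add q, !s.
            × closes — contains both q and !q.
          branch 1.1.2 (add !s, (q -> s)):
            × closes — contains both s and !s.
      branch 1.2 (add !r):
        !(s == (q -> s)): β-rule — branch into s, !(q -> s)  //  !s, (q -> s).
          branch 1.2.1 (add s, !(q -> s)):
            !(q -> s): α-rule — add q, !s.
            × closes — contains both s and !s.
          branch 1.2.2 (add !s, (q -> s)):
            × closes — contains both s and !s.
  branch 2 (add !!(r && !p)):
    !!(r && !p): drop double negation, giving (r && !p).
    (r && !p): α-rule — add r, !p.
    × closes — contains both r and !r.
All 5 branches close.
Every branch closed, so the premises entail the conclusion.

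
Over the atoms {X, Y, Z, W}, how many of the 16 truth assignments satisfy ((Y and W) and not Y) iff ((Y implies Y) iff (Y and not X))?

Initial set: {T (((Y and W) and not Y) iff ((Y implies Y) iff (Y and not X)))}.
T (((Y and W) and not Y) iff ((Y implies Y) iff (Y and not X))): β-rule — branch into T ((Y and W) and not Y), T ((Y implies Y) iff (Y and not X))  //  F ((Y and W) and not Y), F ((Y implies Y) iff (Y and not X)).
  branch 1 (add T ((Y and W) and not Y), T ((Y implies Y) iff (Y and not X))):
    T ((Y and W) and not Y): α-rule — add T (Y and W), T not Y.
    T (Y and W): α-rule — add T Y, T W.
    × closes — contains both Y and not Y.
  branch 2 (add F ((Y and W) and not Y), F ((Y implies Y) iff (Y and not X))):
    F ((Y and W) and not Y): β-rule — branch into F (Y and W)  //  F not Y.
      branch 2.1 (add F (Y and W)):
        F ((Y implies Y) iff (Y and not X)): β-rule — branch into T (Y implies Y), F (Y and not X)  //  F (Y implies Y), T (Y and not X).
          branch 2.1.1 (add T (Y implies Y), F (Y and not X)):
            F (Y and W): β-rule — branch into F Y  //  F W.
              branch 2.1.1.1 (add F Y):
                T (Y implies Y): β-rule — branch into F Y  //  T Y.
                  branch 2.1.1.1.1 (add F Y):
                    F (Y and not X): β-rule — branch into F Y  //  F not X.
                      branch 2.1.1.1.1.1 (add F Y):
                        ○ open, literals {Y=F}.
                      branch 2.1.1.1.1.2 (add F not X):
                        ○ open, literals {X=T, Y=F}.
                  branch 2.1.1.1.2 (add T Y):
                    × closes — contains both Y and not Y.
              branch 2.1.1.2 (add F W):
                T (Y implies Y): β-rule — branch into F Y  //  T Y.
                  branch 2.1.1.2.1 (add F Y):
                    F (Y and not X): β-rule — branch into F Y  //  F not X.
                      branch 2.1.1.2.1.1 (add F Y):
                        ○ open, literals {W=F, Y=F}.
                      branch 2.1.1.2.1.2 (add F not X):
                        ○ open, literals {W=F, X=T, Y=F}.
                  branch 2.1.1.2.2 (add T Y):
                    F (Y and not X): β-rule — branch into F Y  //  F not X.
                      branch 2.1.1.2.2.1 (add F Y):
                        × closes — contains both Y and not Y.
                      branch 2.1.1.2.2.2 (add F not X):
                        ○ open, literals {W=F, X=T, Y=T}.
          branch 2.1.2 (add F (Y implies Y), T (Y and not X)):
            F (Y implies Y): α-rule — add T Y, F Y.
            × closes — contains both Y and not Y.
      branch 2.2 (add F not Y):
        F ((Y implies Y) iff (Y and not X)): β-rule — branch into T (Y implies Y), F (Y and not X)  //  F (Y implies Y), T (Y and not X).
          branch 2.2.1 (add T (Y implies Y), F (Y and not X)):
            T (Y implies Y): β-rule — branch into F Y  //  T Y.
              branch 2.2.1.1 (add F Y):
                × closes — contains both Y and not Y.
              branch 2.2.1.2 (add T Y):
                F (Y and not X): β-rule — branch into F Y  //  F not X.
                  branch 2.2.1.2.1 (add F Y):
                    × closes — contains both Y and not Y.
                  branch 2.2.1.2.2 (add F not X):
                    ○ open, literals {X=T, Y=T}.
          branch 2.2.2 (add F (Y implies Y), T (Y and not X)):
            F (Y implies Y): α-rule — add T Y, F Y.
            × closes — contains both Y and not Y.
7 branches closed, 6 open.
Each open branch fixes some atoms; the unmentioned ones are free. Counting distinct full assignments: branch {Y=F} (X, Z, W) contributes 8 new; branch {X=T, Y=F} (Z, W) contributes 0 new; branch {W=F, Y=F} (X, Z) contributes 0 new; branch {W=F, X=T, Y=F} (Z) contributes 0 new; branch {W=F, X=T, Y=T} (Z) contributes 2 new; branch {X=T, Y=T} (Z, W) contributes 2 new. Total: 12.

12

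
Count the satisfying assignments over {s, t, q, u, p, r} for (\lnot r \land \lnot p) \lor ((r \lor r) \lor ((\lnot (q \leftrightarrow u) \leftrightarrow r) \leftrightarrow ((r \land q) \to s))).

56

Initial set: {((\lnot r \land \lnot p) \lor ((r \lor r) \lor ((\lnot (q \leftrightarrow u) \leftrightarrow r) \leftrightarrow ((r \land q) \to s))))}.
((\lnot r \land \lnot p) \lor ((r \lor r) \lor ((\lnot (q \leftrightarrow u) \leftrightarrow r) \leftrightarrow ((r \land q) \to s)))): β-rule — branch into (\lnot r \land \lnot p)  //  ((r \lor r) \lor ((\lnot (q \leftrightarrow u) \leftrightarrow r) \leftrightarrow ((r \land q) \to s))).
  branch 1 (add (\lnot r \land \lnot p)):
    (\lnot r \land \lnot p): α-rule — add \lnot r, \lnot p.
    ○ open, literals {p=0, r=0}.
  branch 2 (add ((r \lor r) \lor ((\lnot (q \leftrightarrow u) \leftrightarrow r) \leftrightarrow ((r \land q) \to s)))):
    ((r \lor r) \lor ((\lnot (q \leftrightarrow u) \leftrightarrow r) \leftrightarrow ((r \land q) \to s))): β-rule — branch into (r \lor r)  //  ((\lnot (q \leftrightarrow u) \leftrightarrow r) \leftrightarrow ((r \land q) \to s)).
      branch 2.1 (add (r \lor r)):
        (r \lor r): β-rule — branch into r  //  r.
          branch 2.1.1 (add r):
            ○ open, literals {r=1}.
          branch 2.1.2 (add r):
            ○ open, literals {r=1}.
      branch 2.2 (add ((\lnot (q \leftrightarrow u) \leftrightarrow r) \leftrightarrow ((r \land q) \to s))):
        ((\lnot (q \leftrightarrow u) \leftrightarrow r) \leftrightarrow ((r \land q) \to s)): β-rule — branch into (\lnot (q \leftrightarrow u) \leftrightarrow r), ((r \land q) \to s)  //  \lnot (\lnot (q \leftrightarrow u) \leftrightarrow r), \lnot ((r \land q) \to s).
          branch 2.2.1 (add (\lnot (q \leftrightarrow u) \leftrightarrow r), ((r \land q) \to s)):
            (\lnot (q \leftrightarrow u) \leftrightarrow r): β-rule — branch into \lnot (q \leftrightarrow u), r  //  \lnot \lnot (q \leftrightarrow u), \lnot r.
              branch 2.2.1.1 (add \lnot (q \leftrightarrow u), r):
                ((r \land q) \to s): β-rule — branch into \lnot (r \land q)  //  s.
                  branch 2.2.1.1.1 (add \lnot (r \land q)):
                    \lnot (q \leftrightarrow u): β-rule — branch into q, \lnot u  //  \lnot q, u.
                      branch 2.2.1.1.1.1 (add q, \lnot u):
                        \lnot (r \land q): β-rule — branch into \lnot r  //  \lnot q.
                          branch 2.2.1.1.1.1.1 (add \lnot r):
                            × closes — contains both r and \lnot r.
                          branch 2.2.1.1.1.1.2 (add \lnot q):
                            × closes — contains both q and \lnot q.
                      branch 2.2.1.1.1.2 (add \lnot q, u):
                        \lnot (r \land q): β-rule — branch into \lnot r  //  \lnot q.
                          branch 2.2.1.1.1.2.1 (add \lnot r):
                            × closes — contains both r and \lnot r.
                          branch 2.2.1.1.1.2.2 (add \lnot q):
                            ○ open, literals {q=0, r=1, u=1}.
                  branch 2.2.1.1.2 (add s):
                    \lnot (q \leftrightarrow u): β-rule — branch into q, \lnot u  //  \lnot q, u.
                      branch 2.2.1.1.2.1 (add q, \lnot u):
                        ○ open, literals {q=1, r=1, s=1, u=0}.
                      branch 2.2.1.1.2.2 (add \lnot q, u):
                        ○ open, literals {q=0, r=1, s=1, u=1}.
              branch 2.2.1.2 (add \lnot \lnot (q \leftrightarrow u), \lnot r):
                ((r \land q) \to s): β-rule — branch into \lnot (r \land q)  //  s.
                  branch 2.2.1.2.1 (add \lnot (r \land q)):
                    \lnot \lnot (q \leftrightarrow u): β-rule — branch into q, u  //  \lnot q, \lnot u.
                      branch 2.2.1.2.1.1 (add q, u):
                        \lnot (r \land q): β-rule — branch into \lnot r  //  \lnot q.
                          branch 2.2.1.2.1.1.1 (add \lnot r):
                            ○ open, literals {q=1, r=0, u=1}.
                          branch 2.2.1.2.1.1.2 (add \lnot q):
                            × closes — contains both q and \lnot q.
                      branch 2.2.1.2.1.2 (add \lnot q, \lnot u):
                        \lnot (r \land q): β-rule — branch into \lnot r  //  \lnot q.
                          branch 2.2.1.2.1.2.1 (add \lnot r):
                            ○ open, literals {q=0, r=0, u=0}.
                          branch 2.2.1.2.1.2.2 (add \lnot q):
                            ○ open, literals {q=0, r=0, u=0}.
                  branch 2.2.1.2.2 (add s):
                    \lnot \lnot (q \leftrightarrow u): β-rule — branch into q, u  //  \lnot q, \lnot u.
                      branch 2.2.1.2.2.1 (add q, u):
                        ○ open, literals {q=1, r=0, s=1, u=1}.
                      branch 2.2.1.2.2.2 (add \lnot q, \lnot u):
                        ○ open, literals {q=0, r=0, s=1, u=0}.
          branch 2.2.2 (add \lnot (\lnot (q \leftrightarrow u) \leftrightarrow r), \lnot ((r \land q) \to s)):
            \lnot ((r \land q) \to s): α-rule — add (r \land q), \lnot s.
            (r \land q): α-rule — add r, q.
            \lnot (\lnot (q \leftrightarrow u) \leftrightarrow r): β-rule — branch into \lnot (q \leftrightarrow u), \lnot r  //  \lnot \lnot (q \leftrightarrow u), r.
              branch 2.2.2.1 (add \lnot (q \leftrightarrow u), \lnot r):
                × closes — contains both r and \lnot r.
              branch 2.2.2.2 (add \lnot \lnot (q \leftrightarrow u), r):
                \lnot \lnot (q \leftrightarrow u): β-rule — branch into q, u  //  \lnot q, \lnot u.
                  branch 2.2.2.2.1 (add q, u):
                    ○ open, literals {q=1, r=1, s=0, u=1}.
                  branch 2.2.2.2.2 (add \lnot q, \lnot u):
                    × closes — contains both q and \lnot q.
6 branches closed, 12 open.
Each open branch fixes some atoms; the unmentioned ones are free. Counting distinct full assignments: branch {p=0, r=0} (s, t, q, u) contributes 16 new; branch {r=1} (s, t, q, u, p) contributes 32 new; branch {r=1} (s, t, q, u, p) contributes 0 new; branch {q=0, r=1, u=1} (s, t, p) contributes 0 new; branch {q=1, r=1, s=1, u=0} (t, p) contributes 0 new; branch {q=0, r=1, s=1, u=1} (t, p) contributes 0 new; branch {q=1, r=0, u=1} (s, t, p) contributes 4 new; branch {q=0, r=0, u=0} (s, t, p) contributes 4 new; branch {q=0, r=0, u=0} (s, t, p) contributes 0 new; branch {q=1, r=0, s=1, u=1} (t, p) contributes 0 new; branch {q=0, r=0, s=1, u=0} (t, p) contributes 0 new; branch {q=1, r=1, s=0, u=1} (t, p) contributes 0 new. Total: 56.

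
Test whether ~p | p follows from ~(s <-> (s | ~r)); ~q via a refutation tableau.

Yes

Initial set: {T ~(s <-> (s | ~r)); T ~q; F (~p | p)}.
F (~p | p): α-rule — add F ~p, F p.
× closes — contains both p and ~p.
All 1 branch closes.
Every branch closed, so the premises entail the conclusion.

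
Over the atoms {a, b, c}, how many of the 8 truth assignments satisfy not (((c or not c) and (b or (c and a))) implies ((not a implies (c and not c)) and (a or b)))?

2

Initial set: {not (((c or not c) and (b or (c and a))) implies ((not a implies (c and not c)) and (a or b)))}.
not (((c or not c) and (b or (c and a))) implies ((not a implies (c and not c)) and (a or b))): α-rule — add ((c or not c) and (b or (c and a))), not ((not a implies (c and not c)) and (a or b)).
((c or not c) and (b or (c and a))): α-rule — add (c or not c), (b or (c and a)).
not ((not a implies (c and not c)) and (a or b)): β-rule — branch into not (not a implies (c and not c))  //  not (a or b).
  branch 1 (add not (not a implies (c and not c))):
    not (not a implies (c and not c)): α-rule — add not a, not (c and not c).
    (c or not c): β-rule — branch into c  //  not c.
      branch 1.1 (add c):
        (b or (c and a)): β-rule — branch into b  //  (c and a).
          branch 1.1.1 (add b):
            not (c and not c): β-rule — branch into not c  //  not not c.
              branch 1.1.1.1 (add not c):
                × closes — contains both c and not c.
              branch 1.1.1.2 (add not not c):
                ○ open, literals {a=false, b=true, c=true}.
          branch 1.1.2 (add (c and a)):
            (c and a): α-rule — add c, a.
            × closes — contains both a and not a.
      branch 1.2 (add not c):
        (b or (c and a)): β-rule — branch into b  //  (c and a).
          branch 1.2.1 (add b):
            not (c and not c): β-rule — branch into not c  //  not not c.
              branch 1.2.1.1 (add not c):
                ○ open, literals {a=false, b=true, c=false}.
              branch 1.2.1.2 (add not not c):
                × closes — contains both c and not c.
          branch 1.2.2 (add (c and a)):
            (c and a): α-rule — add c, a.
            × closes — contains both c and not c.
  branch 2 (add not (a or b)):
    not (a or b): α-rule — add not a, not b.
    (c or not c): β-rule — branch into c  //  not c.
      branch 2.1 (add c):
        (b or (c and a)): β-rule — branch into b  //  (c and a).
          branch 2.1.1 (add b):
            × closes — contains both b and not b.
          branch 2.1.2 (add (c and a)):
            (c and a): α-rule — add c, a.
            × closes — contains both a and not a.
      branch 2.2 (add not c):
        (b or (c and a)): β-rule — branch into b  //  (c and a).
          branch 2.2.1 (add b):
            × closes — contains both b and not b.
          branch 2.2.2 (add (c and a)):
            (c and a): α-rule — add c, a.
            × closes — contains both c and not c.
8 branches closed, 2 open.
Each open branch fixes some atoms; the unmentioned ones are free. Counting distinct full assignments: branch {a=false, b=true, c=true} (none free) contributes 1 new; branch {a=false, b=true, c=false} (none free) contributes 1 new. Total: 2.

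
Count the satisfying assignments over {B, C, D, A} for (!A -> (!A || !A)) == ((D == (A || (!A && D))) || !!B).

14

Initial set: {((!A -> (!A || !A)) == ((D == (A || (!A && D))) || !!B))}.
((!A -> (!A || !A)) == ((D == (A || (!A && D))) || !!B)): β-rule — branch into (!A -> (!A || !A)), ((D == (A || (!A && D))) || !!B)  //  !(!A -> (!A || !A)), !((D == (A || (!A && D))) || !!B).
  branch 1 (add (!A -> (!A || !A)), ((D == (A || (!A && D))) || !!B)):
    (!A -> (!A || !A)): β-rule — branch into !!A  //  (!A || !A).
      branch 1.1 (add !!A):
        ((D == (A || (!A && D))) || !!B): β-rule — branch into (D == (A || (!A && D)))  //  !!B.
          branch 1.1.1 (add (D == (A || (!A && D)))):
            (D == (A || (!A && D))): β-rule — branch into D, (A || (!A && D))  //  !D, !(A || (!A && D)).
              branch 1.1.1.1 (add D, (A || (!A && D))):
                (A || (!A && D)): β-rule — branch into A  //  (!A && D).
                  branch 1.1.1.1.1 (add A):
                    ○ open, literals {A=1, D=1}.
                  branch 1.1.1.1.2 (add (!A && D)):
                    (!A && D): α-rule — add !A, D.
                    × closes — contains both A and !A.
              branch 1.1.1.2 (add !D, !(A || (!A && D))):
                !(A || (!A && D)): α-rule — add !A, !(!A && D).
                × closes — contains both A and !A.
          branch 1.1.2 (add !!B):
            !!B: drop double negation, giving B.
            ○ open, literals {A=1, B=1}.
      branch 1.2 (add (!A || !A)):
        ((D == (A || (!A && D))) || !!B): β-rule — branch into (D == (A || (!A && D)))  //  !!B.
          branch 1.2.1 (add (D == (A || (!A && D)))):
            (!A || !A): β-rule — branch into !A  //  !A.
              branch 1.2.1.1 (add !A):
                (D == (A || (!A && D))): β-rule — branch into D, (A || (!A && D))  //  !D, !(A || (!A && D)).
                  branch 1.2.1.1.1 (add D, (A || (!A && D))):
                    (A || (!A && D)): β-rule — branch into A  //  (!A && D).
                      branch 1.2.1.1.1.1 (add A):
                        × closes — contains both A and !A.
                      branch 1.2.1.1.1.2 (add (!A && D)):
                        (!A && D): α-rule — add !A, D.
                        ○ open, literals {A=0, D=1}.
                  branch 1.2.1.1.2 (add !D, !(A || (!A && D))):
                    !(A || (!A && D)): α-rule — add !A, !(!A && D).
                    !(!A && D): β-rule — branch into !!A  //  !D.
                      branch 1.2.1.1.2.1 (add !!A):
                        × closes — contains both A and !A.
                      branch 1.2.1.1.2.2 (add !D):
                        ○ open, literals {A=0, D=0}.
              branch 1.2.1.2 (add !A):
                (D == (A || (!A && D))): β-rule — branch into D, (A || (!A && D))  //  !D, !(A || (!A && D)).
                  branch 1.2.1.2.1 (add D, (A || (!A && D))):
                    (A || (!A && D)): β-rule — branch into A  //  (!A && D).
                      branch 1.2.1.2.1.1 (add A):
                        × closes — contains both A and !A.
                      branch 1.2.1.2.1.2 (add (!A && D)):
                        (!A && D): α-rule — add !A, D.
                        ○ open, literals {A=0, D=1}.
                  branch 1.2.1.2.2 (add !D, !(A || (!A && D))):
                    !(A || (!A && D)): α-rule — add !A, !(!A && D).
                    !(!A && D): β-rule — branch into !!A  //  !D.
                      branch 1.2.1.2.2.1 (add !!A):
                        × closes — contains both A and !A.
                      branch 1.2.1.2.2.2 (add !D):
                        ○ open, literals {A=0, D=0}.
          branch 1.2.2 (add !!B):
            !!B: drop double negation, giving B.
            (!A || !A): β-rule — branch into !A  //  !A.
              branch 1.2.2.1 (add !A):
                ○ open, literals {A=0, B=1}.
              branch 1.2.2.2 (add !A):
                ○ open, literals {A=0, B=1}.
  branch 2 (add !(!A -> (!A || !A)), !((D == (A || (!A && D))) || !!B)):
    !(!A -> (!A || !A)): α-rule — add !A, !(!A || !A).
    !((D == (A || (!A && D))) || !!B): α-rule — add !(D == (A || (!A && D))), !!!B.
    !(!A || !A): α-rule — add !!A, !!A.
    × closes — contains both A and !A.
7 branches closed, 8 open.
Each open branch fixes some atoms; the unmentioned ones are free. Counting distinct full assignments: branch {A=1, D=1} (B, C) contributes 4 new; branch {A=1, B=1} (C, D) contributes 2 new; branch {A=0, D=1} (B, C) contributes 4 new; branch {A=0, D=0} (B, C) contributes 4 new; branch {A=0, D=1} (B, C) contributes 0 new; branch {A=0, D=0} (B, C) contributes 0 new; branch {A=0, B=1} (C, D) contributes 0 new; branch {A=0, B=1} (C, D) contributes 0 new. Total: 14.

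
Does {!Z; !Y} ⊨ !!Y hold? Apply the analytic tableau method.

Initial set: {!Z; !Y; !!!Y}.
!!!Y: drop double negation, giving !Y.
○ open, literals {Y=F, Z=F}.
0 branches closed, 1 open.
An open branch gives a countermodel: Y=F, Z=F (unmentioned atoms arbitrary); the premises hold there but the conclusion fails.

No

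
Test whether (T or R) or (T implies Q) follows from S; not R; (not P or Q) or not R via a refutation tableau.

Yes

Initial set: {S; not R; ((not P or Q) or not R); not ((T or R) or (T implies Q))}.
not ((T or R) or (T implies Q)): α-rule — add not (T or R), not (T implies Q).
not (T or R): α-rule — add not T, not R.
not (T implies Q): α-rule — add T, not Q.
× closes — contains both T and not T.
All 1 branch closes.
Every branch closed, so the premises entail the conclusion.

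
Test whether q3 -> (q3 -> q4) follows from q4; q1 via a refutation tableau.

Initial set: {q4; q1; ~(q3 -> (q3 -> q4))}.
~(q3 -> (q3 -> q4)): α-rule — add q3, ~(q3 -> q4).
~(q3 -> q4): α-rule — add q3, ~q4.
× closes — contains both q4 and ~q4.
All 1 branch closes.
Every branch closed, so the premises entail the conclusion.

Yes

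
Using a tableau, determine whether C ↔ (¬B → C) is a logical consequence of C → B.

Initial set: {(C → B); ¬(C ↔ (¬B → C))}.
(C → B): β-rule — branch into ¬C  //  B.
  branch 1 (add ¬C):
    ¬(C ↔ (¬B → C)): β-rule — branch into C, ¬(¬B → C)  //  ¬C, (¬B → C).
      branch 1.1 (add C, ¬(¬B → C)):
        × closes — contains both C and ¬C.
      branch 1.2 (add ¬C, (¬B → C)):
        (¬B → C): β-rule — branch into ¬¬B  //  C.
          branch 1.2.1 (add ¬¬B):
            ○ open, literals {B=true, C=false}.
          branch 1.2.2 (add C):
            × closes — contains both C and ¬C.
  branch 2 (add B):
    ¬(C ↔ (¬B → C)): β-rule — branch into C, ¬(¬B → C)  //  ¬C, (¬B → C).
      branch 2.1 (add C, ¬(¬B → C)):
        ¬(¬B → C): α-rule — add ¬B, ¬C.
        × closes — contains both B and ¬B.
      branch 2.2 (add ¬C, (¬B → C)):
        (¬B → C): β-rule — branch into ¬¬B  //  C.
          branch 2.2.1 (add ¬¬B):
            ○ open, literals {B=true, C=false}.
          branch 2.2.2 (add C):
            × closes — contains both C and ¬C.
4 branches closed, 2 open.
An open branch gives a countermodel: B=true, C=false (unmentioned atoms arbitrary); the premises hold there but the conclusion fails.

No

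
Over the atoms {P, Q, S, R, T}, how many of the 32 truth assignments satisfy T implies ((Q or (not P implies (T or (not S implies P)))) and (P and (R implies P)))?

Initial set: {(T implies ((Q or (not P implies (T or (not S implies P)))) and (P and (R implies P))))}.
(T implies ((Q or (not P implies (T or (not S implies P)))) and (P and (R implies P)))): β-rule — branch into not T  //  ((Q or (not P implies (T or (not S implies P)))) and (P and (R implies P))).
  branch 1 (add not T):
    ○ open, literals {T=false}.
  branch 2 (add ((Q or (not P implies (T or (not S implies P)))) and (P and (R implies P)))):
    ((Q or (not P implies (T or (not S implies P)))) and (P and (R implies P))): α-rule — add (Q or (not P implies (T or (not S implies P)))), (P and (R implies P)).
    (P and (R implies P)): α-rule — add P, (R implies P).
    (Q or (not P implies (T or (not S implies P)))): β-rule — branch into Q  //  (not P implies (T or (not S implies P))).
      branch 2.1 (add Q):
        (R implies P): β-rule — branch into not R  //  P.
          branch 2.1.1 (add not R):
            ○ open, literals {P=true, Q=true, R=false}.
          branch 2.1.2 (add P):
            ○ open, literals {P=true, Q=true}.
      branch 2.2 (add (not P implies (T or (not S implies P)))):
        (R implies P): β-rule — branch into not R  //  P.
          branch 2.2.1 (add not R):
            (not P implies (T or (not S implies P))): β-rule — branch into not not P  //  (T or (not S implies P)).
              branch 2.2.1.1 (add not not P):
                ○ open, literals {P=true, R=false}.
              branch 2.2.1.2 (add (T or (not S implies P))):
                (T or (not S implies P)): β-rule — branch into T  //  (not S implies P).
                  branch 2.2.1.2.1 (add T):
                    ○ open, literals {P=true, R=false, T=true}.
                  branch 2.2.1.2.2 (add (not S implies P)):
                    (not S implies P): β-rule — branch into not not S  //  P.
                      branch 2.2.1.2.2.1 (add not not S):
                        ○ open, literals {P=true, R=false, S=true}.
                      branch 2.2.1.2.2.2 (add P):
                        ○ open, literals {P=true, R=false}.
          branch 2.2.2 (add P):
            (not P implies (T or (not S implies P))): β-rule — branch into not not P  //  (T or (not S implies P)).
              branch 2.2.2.1 (add not not P):
                ○ open, literals {P=true}.
              branch 2.2.2.2 (add (T or (not S implies P))):
                (T or (not S implies P)): β-rule — branch into T  //  (not S implies P).
                  branch 2.2.2.2.1 (add T):
                    ○ open, literals {P=true, T=true}.
                  branch 2.2.2.2.2 (add (not S implies P)):
                    (not S implies P): β-rule — branch into not not S  //  P.
                      branch 2.2.2.2.2.1 (add not not S):
                        ○ open, literals {P=true, S=true}.
                      branch 2.2.2.2.2.2 (add P):
                        ○ open, literals {P=true}.
0 branches closed, 11 open.
Each open branch fixes some atoms; the unmentioned ones are free. Counting distinct full assignments: branch {T=false} (P, Q, S, R) contributes 16 new; branch {P=true, Q=true, R=false} (S, T) contributes 2 new; branch {P=true, Q=true} (S, R, T) contributes 2 new; branch {P=true, R=false} (Q, S, T) contributes 2 new; branch {P=true, R=false, T=true} (Q, S) contributes 0 new; branch {P=true, R=false, S=true} (Q, T) contributes 0 new; branch {P=true, R=false} (Q, S, T) contributes 0 new; branch {P=true} (Q, S, R, T) contributes 2 new; branch {P=true, T=true} (Q, S, R) contributes 0 new; branch {P=true, S=true} (Q, R, T) contributes 0 new; branch {P=true} (Q, S, R, T) contributes 0 new. Total: 24.

24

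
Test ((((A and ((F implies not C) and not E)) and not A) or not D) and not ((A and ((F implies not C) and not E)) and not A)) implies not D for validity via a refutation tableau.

Assume the negation and expand:
Initial set: {not (((((A and ((F implies not C) and not E)) and not A) or not D) and not ((A and ((F implies not C) and not E)) and not A)) implies not D)}.
not (((((A and ((F implies not C) and not E)) and not A) or not D) and not ((A and ((F implies not C) and not E)) and not A)) implies not D): α-rule — add ((((A and ((F implies not C) and not E)) and not A) or not D) and not ((A and ((F implies not C) and not E)) and not A)), not not D.
((((A and ((F implies not C) and not E)) and not A) or not D) and not ((A and ((F implies not C) and not E)) and not A)): α-rule — add (((A and ((F implies not C) and not E)) and not A) or not D), not ((A and ((F implies not C) and not E)) and not A).
(((A and ((F implies not C) and not E)) and not A) or not D): β-rule — branch into ((A and ((F implies not C) and not E)) and not A)  //  not D.
  branch 1 (add ((A and ((F implies not C) and not E)) and not A)):
    ((A and ((F implies not C) and not E)) and not A): α-rule — add (A and ((F implies not C) and not E)), not A.
    (A and ((F implies not C) and not E)): α-rule — add A, ((F implies not C) and not E).
    × closes — contains both A and not A.
  branch 2 (add not D):
    × closes — contains both D and not D.
All 2 branches close.
Every branch closed, so the negation is unsatisfiable and the formula is valid.

Valid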